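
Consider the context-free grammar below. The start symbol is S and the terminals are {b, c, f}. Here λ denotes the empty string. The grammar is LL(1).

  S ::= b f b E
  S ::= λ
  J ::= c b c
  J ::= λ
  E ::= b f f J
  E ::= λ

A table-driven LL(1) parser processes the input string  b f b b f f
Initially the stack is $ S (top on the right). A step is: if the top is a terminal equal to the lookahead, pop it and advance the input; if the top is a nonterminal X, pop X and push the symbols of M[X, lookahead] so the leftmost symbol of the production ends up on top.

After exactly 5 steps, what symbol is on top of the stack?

     Stack      Input          Action
  1  $ S        b f b b f f $  expand S ::= b f b E
  2  $ E b f b  b f b b f f $  match b
  3  $ E b f    f b b f f $    match f
  4  $ E b      b b f f $      match b
  5  $ E        b f f $        expand E ::= b f f J
Stack after step 5: $ J f f b (top = b).

b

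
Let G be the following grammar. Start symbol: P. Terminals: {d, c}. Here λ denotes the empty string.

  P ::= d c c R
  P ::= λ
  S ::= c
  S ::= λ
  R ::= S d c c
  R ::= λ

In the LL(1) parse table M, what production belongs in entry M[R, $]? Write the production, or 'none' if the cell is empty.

FIRST(P) = {λ, d}
FIRST(S) = {λ, c}
FIRST(R) = {λ, c, d}  (via S d c c)
FOLLOW(P) includes $ since P is the start symbol.
FOLLOW(P): P appears on no right-hand side. Thus FOLLOW(P) = {$}.
FOLLOW(R): in P::=d c c R, the suffix after R is empty, so FOLLOW(R) ⊇ FOLLOW(P) = {$}. Thus FOLLOW(R) = {$}.
For R ::= S d c c: FIRST(S d c c) = {c, d}, so it goes in M[R, t] for t ∈ {c, d}.
For R ::= λ: FIRST(λ) = {λ}, so it goes in M[R, t] for t ∈ {}; since λ ∈ FIRST, also for every t ∈ FOLLOW(R) = {$}.

R ::= λ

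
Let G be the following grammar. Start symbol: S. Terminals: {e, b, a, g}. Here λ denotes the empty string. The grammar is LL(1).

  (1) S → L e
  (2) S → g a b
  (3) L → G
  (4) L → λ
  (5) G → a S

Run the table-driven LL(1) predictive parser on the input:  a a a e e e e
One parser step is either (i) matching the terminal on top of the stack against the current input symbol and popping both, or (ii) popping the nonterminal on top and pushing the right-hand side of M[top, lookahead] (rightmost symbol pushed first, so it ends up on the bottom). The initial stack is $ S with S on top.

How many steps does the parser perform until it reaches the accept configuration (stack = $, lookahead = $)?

18

      Stack        Input            Action
   1  $ S          a a a e e e e $  expand S → L e
   2  $ e L        a a a e e e e $  expand L → G
   3  $ e G        a a a e e e e $  expand G → a S
   4  $ e S a      a a a e e e e $  match a
   5  $ e S        a a e e e e $    expand S → L e
   6  $ e e L      a a e e e e $    expand L → G
   7  $ e e G      a a e e e e $    expand G → a S
   8  $ e e S a    a a e e e e $    match a
   9  $ e e S      a e e e e $      expand S → L e
  10  $ e e e L    a e e e e $      expand L → G
  11  $ e e e G    a e e e e $      expand G → a S
  12  $ e e e S a  a e e e e $      match a
  13  $ e e e S    e e e e $        expand S → L e
  14  $ e e e e L  e e e e $        expand L → λ
  15  $ e e e e    e e e e $        match e
  16  $ e e e      e e e $          match e
  17  $ e e        e e $            match e
  18  $ e          e $              match e
Accept reached after 18 steps.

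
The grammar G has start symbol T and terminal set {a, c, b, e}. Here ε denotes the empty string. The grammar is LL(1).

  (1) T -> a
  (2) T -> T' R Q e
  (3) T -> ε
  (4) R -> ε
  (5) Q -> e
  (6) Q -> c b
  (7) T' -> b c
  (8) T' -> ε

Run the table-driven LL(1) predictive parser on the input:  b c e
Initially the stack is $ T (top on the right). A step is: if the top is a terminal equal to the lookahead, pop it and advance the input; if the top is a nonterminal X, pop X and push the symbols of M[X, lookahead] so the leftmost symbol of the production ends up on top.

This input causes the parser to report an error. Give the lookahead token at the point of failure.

$

step 1: stack=$ T  input=b c e $  — expand T -> T' R Q e
step 2: stack=$ e Q R T'  input=b c e $  — expand T' -> b c
step 3: stack=$ e Q R c b  input=b c e $  — match b
step 4: stack=$ e Q R c  input=c e $  — match c
step 5: stack=$ e Q R  input=e $  — expand R -> ε
step 6: stack=$ e Q  input=e $  — expand Q -> e
step 7: stack=$ e e  input=e $  — match e
step 8: stack=$ e  input=$  — error: top is terminal e but lookahead is $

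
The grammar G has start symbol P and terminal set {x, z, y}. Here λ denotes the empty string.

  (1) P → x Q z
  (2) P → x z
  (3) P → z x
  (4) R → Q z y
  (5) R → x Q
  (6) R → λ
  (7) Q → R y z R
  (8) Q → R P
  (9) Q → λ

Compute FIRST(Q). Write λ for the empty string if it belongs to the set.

{λ, x, y, z}

FIRST(P) = {x, z}
FIRST(R) = {λ, x, y, z}  (via Q z y)
FIRST(Q) = {λ, x, y, z}  (via R y z R, R P)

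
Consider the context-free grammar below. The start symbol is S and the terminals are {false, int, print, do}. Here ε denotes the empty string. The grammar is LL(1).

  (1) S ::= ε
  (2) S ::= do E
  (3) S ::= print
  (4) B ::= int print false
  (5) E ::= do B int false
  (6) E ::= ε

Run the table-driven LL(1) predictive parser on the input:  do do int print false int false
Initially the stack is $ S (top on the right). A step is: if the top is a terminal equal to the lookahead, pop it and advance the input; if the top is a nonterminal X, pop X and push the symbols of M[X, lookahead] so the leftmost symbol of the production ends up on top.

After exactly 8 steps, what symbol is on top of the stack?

     Stack                        Input                              Action
  1  $ S                          do do int print false int false $  expand S ::= do E
  2  $ E do                       do do int print false int false $  match do
  3  $ E                          do int print false int false $     expand E ::= do B int false
  4  $ false int B do             do int print false int false $     match do
  5  $ false int B                int print false int false $        expand B ::= int print false
  6  $ false int false print int  int print false int false $        match int
  7  $ false int false print      print false int false $            match print
  8  $ false int false            false int false $                  match false
Stack after step 8: $ false int (top = int).

int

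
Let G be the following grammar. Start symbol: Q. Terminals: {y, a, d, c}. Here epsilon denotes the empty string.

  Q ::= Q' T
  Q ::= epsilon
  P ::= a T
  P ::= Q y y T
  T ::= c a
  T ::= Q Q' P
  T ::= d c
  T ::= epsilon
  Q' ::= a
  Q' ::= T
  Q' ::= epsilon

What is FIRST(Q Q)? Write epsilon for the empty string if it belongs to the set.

{epsilon, a, c, d, y}

FIRST(Q): from Q::=Q' T we get {epsilon, a, c, d, y}; from Q::=epsilon we get {epsilon}. So FIRST(Q) = {epsilon, a, c, d, y}.
FIRST(P): from P::=a T we get {a}; from P::=Q y y T we get {a, c, d, y}. So FIRST(P) = {a, c, d, y}.
FIRST(T): from T::=c a we get {c}; from T::=Q Q' P we get {a, c, d, y}; from T::=d c we get {d}; from T::=epsilon we get {epsilon}. So FIRST(T) = {epsilon, a, c, d, y}.
FIRST(Q'): from Q'::=a we get {a}; from Q'::=T we get {epsilon, a, c, d, y}; from Q'::=epsilon we get {epsilon}. So FIRST(Q') = {epsilon, a, c, d, y}.
FIRST(Q Q): take FIRST of each symbol in turn, carrying on past any symbol whose FIRST contains epsilon; result {epsilon, a, c, d, y}.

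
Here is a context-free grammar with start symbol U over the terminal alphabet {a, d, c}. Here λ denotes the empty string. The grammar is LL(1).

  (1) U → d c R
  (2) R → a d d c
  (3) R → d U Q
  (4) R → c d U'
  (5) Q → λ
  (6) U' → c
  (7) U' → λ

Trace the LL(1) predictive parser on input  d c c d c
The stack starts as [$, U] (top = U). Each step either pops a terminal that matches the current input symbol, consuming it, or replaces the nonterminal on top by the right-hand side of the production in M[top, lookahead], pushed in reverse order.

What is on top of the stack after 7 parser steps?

step 1: stack=$ U  input=d c c d c $  — expand U → d c R
step 2: stack=$ R c d  input=d c c d c $  — match d
step 3: stack=$ R c  input=c c d c $  — match c
step 4: stack=$ R  input=c d c $  — expand R → c d U'
step 5: stack=$ U' d c  input=c d c $  — match c
step 6: stack=$ U' d  input=d c $  — match d
step 7: stack=$ U'  input=c $  — expand U' → c
Stack after step 7: $ c (top = c).

c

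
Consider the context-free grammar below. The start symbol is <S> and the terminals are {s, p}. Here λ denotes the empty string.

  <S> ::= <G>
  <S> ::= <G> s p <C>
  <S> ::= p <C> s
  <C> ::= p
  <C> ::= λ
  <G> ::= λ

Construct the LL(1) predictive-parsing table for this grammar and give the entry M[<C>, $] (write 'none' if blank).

<C> ::= λ

FIRST(<C>) = {λ, p}
FIRST(<G>) = {λ}
FIRST(<S>) = {λ, p, s}  (via <G>, <G> s p <C>)
FOLLOW(<S>) includes $ since <S> is the start symbol.
FOLLOW(<S>): <S> appears on no right-hand side. Thus FOLLOW(<S>) = {$}.
FOLLOW(<C>): in <S>::=<G> s p <C>, the suffix after <C> is empty, so FOLLOW(<C>) ⊇ FOLLOW(<S>) = {$}; in <S>::=p <C> s, <C> is followed by s with FIRST {s}. Thus FOLLOW(<C>) = {$, s}.
For <C> ::= p: FIRST(p) = {p}, so it goes in M[<C>, t] for t ∈ {p}.
For <C> ::= λ: FIRST(λ) = {λ}, so it goes in M[<C>, t] for t ∈ {}; since λ ∈ FIRST, also for every t ∈ FOLLOW(<C>) = {$, s}.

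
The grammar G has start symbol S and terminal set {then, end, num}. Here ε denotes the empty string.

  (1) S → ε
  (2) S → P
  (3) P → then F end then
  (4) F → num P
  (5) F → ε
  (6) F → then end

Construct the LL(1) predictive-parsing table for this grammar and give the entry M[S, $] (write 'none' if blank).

S → ε

FIRST(P) = {then}
FIRST(F) = {ε, num, then}
FIRST(S) = {ε, then}  (via P)
FOLLOW(S) includes $ since S is the start symbol.
FOLLOW(S): S appears on no right-hand side. Thus FOLLOW(S) = {$}.
For S → ε: FIRST(ε) = {ε}, so it goes in M[S, t] for t ∈ {}; since ε ∈ FIRST, also for every t ∈ FOLLOW(S) = {$}.
For S → P: FIRST(P) = {then}, so it goes in M[S, t] for t ∈ {then}.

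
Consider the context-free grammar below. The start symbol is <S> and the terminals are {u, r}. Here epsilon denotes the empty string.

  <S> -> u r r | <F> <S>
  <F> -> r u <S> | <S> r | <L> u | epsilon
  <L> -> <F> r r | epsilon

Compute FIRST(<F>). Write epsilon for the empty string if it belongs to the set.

FIRST(<S>): from <S>->u r r we get {u}; from <S>-><F> <S> we get {r, u}. So FIRST(<S>) = {r, u}.
FIRST(<F>): from <F>->r u <S> we get {r}; from <F>-><S> r we get {r, u}; from <F>-><L> u we get {r, u}; from <F>->epsilon we get {epsilon}. So FIRST(<F>) = {epsilon, r, u}.
FIRST(<L>): from <L>-><F> r r we get {r, u}; from <L>->epsilon we get {epsilon}. So FIRST(<L>) = {epsilon, r, u}.

{epsilon, r, u}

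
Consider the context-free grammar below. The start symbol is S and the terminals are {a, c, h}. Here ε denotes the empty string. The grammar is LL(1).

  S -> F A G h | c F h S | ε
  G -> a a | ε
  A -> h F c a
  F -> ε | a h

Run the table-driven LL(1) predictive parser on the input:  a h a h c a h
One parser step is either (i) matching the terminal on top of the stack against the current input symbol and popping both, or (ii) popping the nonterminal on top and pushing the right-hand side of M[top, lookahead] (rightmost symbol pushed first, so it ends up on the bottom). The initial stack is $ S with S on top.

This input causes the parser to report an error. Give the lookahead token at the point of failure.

a

     Stack        Input            Action
  1  $ S          a h a h c a h $  expand S -> F A G h
  2  $ h G A F    a h a h c a h $  expand F -> a h
  3  $ h G A h a  a h a h c a h $  match a
  4  $ h G A h    h a h c a h $    match h
  5  $ h G A      a h c a h $      error: M[A, a] is empty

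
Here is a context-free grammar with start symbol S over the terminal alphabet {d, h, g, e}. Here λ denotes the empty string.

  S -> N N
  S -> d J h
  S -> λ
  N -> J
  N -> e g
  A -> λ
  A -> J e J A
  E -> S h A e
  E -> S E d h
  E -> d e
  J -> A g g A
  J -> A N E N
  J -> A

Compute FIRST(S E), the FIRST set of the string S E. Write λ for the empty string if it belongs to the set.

FIRST(S): from S->N N we get {λ, d, e, g, h}; from S->d J h we get {d}; from S->λ we get {λ}. So FIRST(S) = {λ, d, e, g, h}.
FIRST(E): from E->S h A e we get {d, e, g, h}; from E->S E d h we get {d, e, g, h}; from E->d e we get {d}. So FIRST(E) = {d, e, g, h}.
FIRST(N): from N->J we get {λ, d, e, g, h}; from N->e g we get {e}. So FIRST(N) = {λ, d, e, g, h}.
FIRST(A): from A->λ we get {λ}; from A->J e J A we get {d, e, g, h}. So FIRST(A) = {λ, d, e, g, h}.
FIRST(J): from J->A g g A we get {d, e, g, h}; from J->A N E N we get {d, e, g, h}; from J->A we get {λ, d, e, g, h}. So FIRST(J) = {λ, d, e, g, h}.
FIRST(S E): take FIRST of each symbol in turn, carrying on past any symbol whose FIRST contains λ; result {d, e, g, h}.

{d, e, g, h}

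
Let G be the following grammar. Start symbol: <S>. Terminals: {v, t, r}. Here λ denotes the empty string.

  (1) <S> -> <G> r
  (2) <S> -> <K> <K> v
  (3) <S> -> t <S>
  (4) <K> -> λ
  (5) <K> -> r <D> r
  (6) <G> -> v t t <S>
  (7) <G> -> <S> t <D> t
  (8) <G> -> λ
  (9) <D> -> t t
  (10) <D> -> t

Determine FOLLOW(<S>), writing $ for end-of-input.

FIRST(<K>) = {λ, r}
FIRST(<D>) = {t}
FIRST(<S>) = {r, t, v}  (via <G> r, <K> <K> v)
FIRST(<G>) = {λ, r, t, v}  (via <S> t <D> t)
FOLLOW(<S>) includes $ since <S> is the start symbol.
FOLLOW(<K>): in <S>-><K> <K> v (occurrence 1), <K> is followed by <K> v with FIRST {r, v}; in <S>-><K> <K> v (occurrence 2), <K> is followed by v with FIRST {v}. Thus FOLLOW(<K>) = {r, v}.
FOLLOW(<G>): in <S>-><G> r, <G> is followed by r with FIRST {r}. Thus FOLLOW(<G>) = {r}.
FOLLOW(<S>): in <S>->t <S>, the suffix after <S> is empty (adds nothing new); in <G>->v t t <S>, the suffix after <S> is empty, so FOLLOW(<S>) ⊇ FOLLOW(<G>) = {r}; in <G>-><S> t <D> t, <S> is followed by t <D> t with FIRST {t}. Thus FOLLOW(<S>) = {$, r, t}.
FOLLOW(<D>): in <K>->r <D> r, <D> is followed by r with FIRST {r}; in <G>-><S> t <D> t, <D> is followed by t with FIRST {t}. Thus FOLLOW(<D>) = {r, t}.

{$, r, t}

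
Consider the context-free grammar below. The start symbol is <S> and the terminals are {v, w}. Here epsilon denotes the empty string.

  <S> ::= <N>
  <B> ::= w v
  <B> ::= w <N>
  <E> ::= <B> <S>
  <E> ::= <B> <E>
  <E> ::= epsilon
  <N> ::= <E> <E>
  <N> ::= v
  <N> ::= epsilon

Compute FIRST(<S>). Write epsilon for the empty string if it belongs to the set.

FIRST(<B>) = {w}
FIRST(<E>) = {epsilon, w}  (via <B> <S>, <B> <E>)
FIRST(<N>) = {epsilon, v, w}  (via <E> <E>)
FIRST(<S>) = {epsilon, v, w}  (via <N>)

{epsilon, v, w}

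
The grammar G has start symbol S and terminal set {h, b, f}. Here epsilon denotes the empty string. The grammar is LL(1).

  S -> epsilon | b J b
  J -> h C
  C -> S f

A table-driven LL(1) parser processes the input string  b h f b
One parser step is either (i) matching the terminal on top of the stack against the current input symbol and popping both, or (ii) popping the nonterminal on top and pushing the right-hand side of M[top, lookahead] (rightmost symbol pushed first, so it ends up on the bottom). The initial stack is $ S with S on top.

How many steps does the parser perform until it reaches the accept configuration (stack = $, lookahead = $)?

     Stack    Input      Action
  1  $ S      b h f b $  expand S -> b J b
  2  $ b J b  b h f b $  match b
  3  $ b J    h f b $    expand J -> h C
  4  $ b C h  h f b $    match h
  5  $ b C    f b $      expand C -> S f
  6  $ b f S  f b $      expand S -> epsilon
  7  $ b f    f b $      match f
  8  $ b      b $        match b
Accept reached after 8 steps.

8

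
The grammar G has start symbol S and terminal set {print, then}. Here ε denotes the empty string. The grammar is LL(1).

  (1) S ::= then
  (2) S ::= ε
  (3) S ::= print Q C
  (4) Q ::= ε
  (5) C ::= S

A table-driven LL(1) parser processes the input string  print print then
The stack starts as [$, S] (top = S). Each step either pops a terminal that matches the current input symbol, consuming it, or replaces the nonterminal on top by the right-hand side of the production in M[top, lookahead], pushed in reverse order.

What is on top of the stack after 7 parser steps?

step 1: stack=$ S  input=print print then $  — expand S ::= print Q C
step 2: stack=$ C Q print  input=print print then $  — match print
step 3: stack=$ C Q  input=print then $  — expand Q ::= ε
step 4: stack=$ C  input=print then $  — expand C ::= S
step 5: stack=$ S  input=print then $  — expand S ::= print Q C
step 6: stack=$ C Q print  input=print then $  — match print
step 7: stack=$ C Q  input=then $  — expand Q ::= ε
Stack after step 7: $ C (top = C).

C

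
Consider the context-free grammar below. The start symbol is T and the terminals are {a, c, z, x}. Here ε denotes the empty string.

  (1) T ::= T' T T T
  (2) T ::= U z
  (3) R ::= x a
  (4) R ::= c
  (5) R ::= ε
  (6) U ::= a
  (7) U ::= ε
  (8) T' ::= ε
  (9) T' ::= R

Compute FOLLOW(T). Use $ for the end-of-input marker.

{$, a, c, x, z}

FIRST(R) = {ε, c, x}
FIRST(U) = {ε, a}
FIRST(T') = {ε, c, x}  (via R)
FIRST(T) = {a, c, x, z}  (via T' T T T, U z)
FOLLOW(T) includes $ since T is the start symbol.
FOLLOW(T): in T::=T' T T T (occurrence 1), T is followed by T T with FIRST {a, c, x, z}; in T::=T' T T T (occurrence 2), T is followed by T with FIRST {a, c, x, z}; in T::=T' T T T (occurrence 3), the suffix after T is empty (adds nothing new). Thus FOLLOW(T) = {$, a, c, x, z}.
FOLLOW(U): in T::=U z, U is followed by z with FIRST {z}. Thus FOLLOW(U) = {z}.
FOLLOW(T'): in T::=T' T T T, T' is followed by T T T with FIRST {a, c, x, z}. Thus FOLLOW(T') = {a, c, x, z}.
FOLLOW(R): in T'::=R, the suffix after R is empty, so FOLLOW(R) ⊇ FOLLOW(T') = {a, c, x, z}. Thus FOLLOW(R) = {a, c, x, z}.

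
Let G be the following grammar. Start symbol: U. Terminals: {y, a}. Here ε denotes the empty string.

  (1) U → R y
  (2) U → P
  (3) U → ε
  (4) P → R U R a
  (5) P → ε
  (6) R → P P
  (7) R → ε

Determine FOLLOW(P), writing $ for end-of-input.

FIRST(U): from U→R y we get {a, y}; from U→P we get {ε, a, y}; from U→ε we get {ε}. So FIRST(U) = {ε, a, y}.
FIRST(P): from P→R U R a we get {a, y}; from P→ε we get {ε}. So FIRST(P) = {ε, a, y}.
FIRST(R): from R→P P we get {ε, a, y}; from R→ε we get {ε}. So FIRST(R) = {ε, a, y}.
FOLLOW(U) includes $ since U is the start symbol.
FOLLOW(U): in P→R U R a, U is followed by R a with FIRST {a, y}. Thus FOLLOW(U) = {$, a, y}.
FOLLOW(R): in U→R y, R is followed by y with FIRST {y}; in P→R U R a (occurrence 1), R is followed by U R a with FIRST {a, y}; in P→R U R a (occurrence 2), R is followed by a with FIRST {a}. Thus FOLLOW(R) = {a, y}.
FOLLOW(P): in U→P, the suffix after P is empty, so FOLLOW(P) ⊇ FOLLOW(U) = {$, a, y}; in R→P P (occurrence 1), P is followed by P with FIRST {ε, a, y}; in R→P P (occurrence 1), the suffix after P is nullable, so FOLLOW(P) ⊇ FOLLOW(R) = {a, y}; in R→P P (occurrence 2), the suffix after P is empty, so FOLLOW(P) ⊇ FOLLOW(R) = {a, y}. Thus FOLLOW(P) = {$, a, y}.

{$, a, y}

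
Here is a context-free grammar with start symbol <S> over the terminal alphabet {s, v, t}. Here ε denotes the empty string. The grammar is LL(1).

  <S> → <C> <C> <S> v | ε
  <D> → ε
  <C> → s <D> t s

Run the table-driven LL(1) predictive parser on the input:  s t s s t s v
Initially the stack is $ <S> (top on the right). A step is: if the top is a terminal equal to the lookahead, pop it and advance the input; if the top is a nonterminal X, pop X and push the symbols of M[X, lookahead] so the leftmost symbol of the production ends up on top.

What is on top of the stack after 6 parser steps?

step 1: stack=$ <S>  input=s t s s t s v $  — expand <S> → <C> <C> <S> v
step 2: stack=$ v <S> <C> <C>  input=s t s s t s v $  — expand <C> → s <D> t s
step 3: stack=$ v <S> <C> s t <D> s  input=s t s s t s v $  — match s
step 4: stack=$ v <S> <C> s t <D>  input=t s s t s v $  — expand <D> → ε
step 5: stack=$ v <S> <C> s t  input=t s s t s v $  — match t
step 6: stack=$ v <S> <C> s  input=s s t s v $  — match s
Stack after step 6: $ v <S> <C> (top = <C>).

<C>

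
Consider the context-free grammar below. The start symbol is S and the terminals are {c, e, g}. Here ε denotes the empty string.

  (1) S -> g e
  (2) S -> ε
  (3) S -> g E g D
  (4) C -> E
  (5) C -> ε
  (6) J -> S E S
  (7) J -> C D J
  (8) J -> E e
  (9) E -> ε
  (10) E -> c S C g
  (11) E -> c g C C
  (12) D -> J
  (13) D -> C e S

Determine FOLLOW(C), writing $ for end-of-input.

{$, c, e, g}

FIRST(S): from S->g e we get {g}; from S->ε we get {ε}; from S->g E g D we get {g}. So FIRST(S) = {ε, g}.
FIRST(E): from E->ε we get {ε}; from E->c S C g we get {c}; from E->c g C C we get {c}. So FIRST(E) = {ε, c}.
FIRST(C): from C->E we get {ε, c}; from C->ε we get {ε}. So FIRST(C) = {ε, c}.
FIRST(J): from J->S E S we get {ε, c, g}; from J->C D J we get {ε, c, e, g}; from J->E e we get {c, e}. So FIRST(J) = {ε, c, e, g}.
FIRST(D): from D->J we get {ε, c, e, g}; from D->C e S we get {c, e}. So FIRST(D) = {ε, c, e, g}.
FOLLOW(S) includes $ since S is the start symbol.
FOLLOW(S): in J->S E S (occurrence 1), S is followed by E S with FIRST {ε, c, g}; in J->S E S (occurrence 1), the suffix after S is nullable, so FOLLOW(S) ⊇ FOLLOW(J) = {$, c, e, g}; in J->S E S (occurrence 2), the suffix after S is empty, so FOLLOW(S) ⊇ FOLLOW(J) = {$, c, e, g}; in E->c S C g, S is followed by C g with FIRST {c, g}; in D->C e S, the suffix after S is empty, so FOLLOW(S) ⊇ FOLLOW(D) = {$, c, e, g}. Thus FOLLOW(S) = {$, c, e, g}.
FOLLOW(C): in J->C D J, C is followed by D J with FIRST {ε, c, e, g}; in J->C D J, the suffix after C is nullable, so FOLLOW(C) ⊇ FOLLOW(J) = {$, c, e, g}; in E->c S C g, C is followed by g with FIRST {g}; in E->c g C C (occurrence 1), C is followed by C with FIRST {ε, c}; in E->c g C C (occurrence 1), the suffix after C is nullable, so FOLLOW(C) ⊇ FOLLOW(E) = {$, c, e, g}; in E->c g C C (occurrence 2), the suffix after C is empty, so FOLLOW(C) ⊇ FOLLOW(E) = {$, c, e, g}; in D->C e S, C is followed by e S with FIRST {e}. Thus FOLLOW(C) = {$, c, e, g}.
FOLLOW(J): in J->C D J, the suffix after J is empty (adds nothing new); in D->J, the suffix after J is empty, so FOLLOW(J) ⊇ FOLLOW(D) = {$, c, e, g}. Thus FOLLOW(J) = {$, c, e, g}.
FOLLOW(E): in S->g E g D, E is followed by g D with FIRST {g}; in C->E, the suffix after E is empty, so FOLLOW(E) ⊇ FOLLOW(C) = {$, c, e, g}; in J->S E S, E is followed by S with FIRST {ε, g}; in J->S E S, the suffix after E is nullable, so FOLLOW(E) ⊇ FOLLOW(J) = {$, c, e, g}; in J->E e, E is followed by e with FIRST {e}. Thus FOLLOW(E) = {$, c, e, g}.
FOLLOW(D): in S->g E g D, the suffix after D is empty, so FOLLOW(D) ⊇ FOLLOW(S) = {$, c, e, g}; in J->C D J, D is followed by J with FIRST {ε, c, e, g}; in J->C D J, the suffix after D is nullable, so FOLLOW(D) ⊇ FOLLOW(J) = {$, c, e, g}. Thus FOLLOW(D) = {$, c, e, g}.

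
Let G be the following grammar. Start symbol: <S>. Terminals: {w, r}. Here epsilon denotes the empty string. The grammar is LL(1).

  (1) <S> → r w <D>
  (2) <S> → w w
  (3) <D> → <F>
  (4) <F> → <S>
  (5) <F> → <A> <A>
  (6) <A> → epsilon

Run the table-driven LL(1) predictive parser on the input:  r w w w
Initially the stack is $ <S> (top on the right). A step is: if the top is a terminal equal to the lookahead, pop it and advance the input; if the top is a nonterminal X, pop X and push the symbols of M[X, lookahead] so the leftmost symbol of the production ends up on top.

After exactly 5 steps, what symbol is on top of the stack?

<S>

     Stack      Input      Action
  1  $ <S>      r w w w $  expand <S> → r w <D>
  2  $ <D> w r  r w w w $  match r
  3  $ <D> w    w w w $    match w
  4  $ <D>      w w $      expand <D> → <F>
  5  $ <F>      w w $      expand <F> → <S>
Stack after step 5: $ <S> (top = <S>).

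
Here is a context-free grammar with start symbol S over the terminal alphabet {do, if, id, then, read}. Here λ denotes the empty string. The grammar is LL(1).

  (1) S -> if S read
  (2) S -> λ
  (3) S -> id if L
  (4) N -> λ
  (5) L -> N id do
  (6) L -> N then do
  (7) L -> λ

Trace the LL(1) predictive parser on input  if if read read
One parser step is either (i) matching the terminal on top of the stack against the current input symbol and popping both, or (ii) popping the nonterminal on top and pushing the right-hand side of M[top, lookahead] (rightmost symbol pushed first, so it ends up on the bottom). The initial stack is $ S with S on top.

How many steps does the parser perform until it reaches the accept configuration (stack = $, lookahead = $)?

     Stack             Input              Action
  1  $ S               if if read read $  expand S -> if S read
  2  $ read S if       if if read read $  match if
  3  $ read S          if read read $     expand S -> if S read
  4  $ read read S if  if read read $     match if
  5  $ read read S     read read $        expand S -> λ
  6  $ read read       read read $        match read
  7  $ read            read $             match read
Accept reached after 7 steps.

7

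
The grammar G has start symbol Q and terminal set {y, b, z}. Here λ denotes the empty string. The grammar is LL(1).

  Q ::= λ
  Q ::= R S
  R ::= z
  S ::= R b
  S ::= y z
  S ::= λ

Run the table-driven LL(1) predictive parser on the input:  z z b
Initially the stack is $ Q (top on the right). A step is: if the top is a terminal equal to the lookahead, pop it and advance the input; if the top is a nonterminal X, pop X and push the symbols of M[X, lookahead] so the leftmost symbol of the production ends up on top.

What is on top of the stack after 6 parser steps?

b

     Stack  Input    Action
  1  $ Q    z z b $  expand Q ::= R S
  2  $ S R  z z b $  expand R ::= z
  3  $ S z  z z b $  match z
  4  $ S    z b $    expand S ::= R b
  5  $ b R  z b $    expand R ::= z
  6  $ b z  z b $    match z
Stack after step 6: $ b (top = b).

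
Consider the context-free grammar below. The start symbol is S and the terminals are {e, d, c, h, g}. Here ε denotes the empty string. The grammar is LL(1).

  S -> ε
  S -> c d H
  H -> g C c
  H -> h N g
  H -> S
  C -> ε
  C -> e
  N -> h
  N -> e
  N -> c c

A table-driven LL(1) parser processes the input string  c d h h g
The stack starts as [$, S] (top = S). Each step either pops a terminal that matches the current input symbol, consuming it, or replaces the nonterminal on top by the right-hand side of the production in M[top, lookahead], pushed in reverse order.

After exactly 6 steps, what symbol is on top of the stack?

h

step 1: stack=$ S  input=c d h h g $  — expand S -> c d H
step 2: stack=$ H d c  input=c d h h g $  — match c
step 3: stack=$ H d  input=d h h g $  — match d
step 4: stack=$ H  input=h h g $  — expand H -> h N g
step 5: stack=$ g N h  input=h h g $  — match h
step 6: stack=$ g N  input=h g $  — expand N -> h
Stack after step 6: $ g h (top = h).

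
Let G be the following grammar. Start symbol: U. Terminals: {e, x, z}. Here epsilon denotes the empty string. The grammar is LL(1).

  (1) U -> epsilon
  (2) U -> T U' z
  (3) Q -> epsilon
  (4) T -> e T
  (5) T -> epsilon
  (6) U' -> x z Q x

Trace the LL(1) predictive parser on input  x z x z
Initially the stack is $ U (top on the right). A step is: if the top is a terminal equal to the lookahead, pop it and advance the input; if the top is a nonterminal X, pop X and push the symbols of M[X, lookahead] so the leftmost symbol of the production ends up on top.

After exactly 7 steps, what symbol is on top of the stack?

     Stack        Input      Action
  1  $ U          x z x z $  expand U -> T U' z
  2  $ z U' T     x z x z $  expand T -> epsilon
  3  $ z U'       x z x z $  expand U' -> x z Q x
  4  $ z x Q z x  x z x z $  match x
  5  $ z x Q z    z x z $    match z
  6  $ z x Q      x z $      expand Q -> epsilon
  7  $ z x        x z $      match x
Stack after step 7: $ z (top = z).

z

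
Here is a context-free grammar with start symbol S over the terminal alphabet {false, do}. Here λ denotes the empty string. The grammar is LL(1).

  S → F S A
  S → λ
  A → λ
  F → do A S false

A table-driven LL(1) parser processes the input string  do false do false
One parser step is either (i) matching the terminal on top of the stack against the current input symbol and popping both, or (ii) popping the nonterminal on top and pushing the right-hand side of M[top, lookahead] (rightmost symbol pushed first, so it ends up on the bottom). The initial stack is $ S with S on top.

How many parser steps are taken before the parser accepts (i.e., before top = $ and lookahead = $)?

      Stack                 Input                Action
   1  $ S                   do false do false $  expand S → F S A
   2  $ A S F               do false do false $  expand F → do A S false
   3  $ A S false S A do    do false do false $  match do
   4  $ A S false S A       false do false $     expand A → λ
   5  $ A S false S         false do false $     expand S → λ
   6  $ A S false           false do false $     match false
   7  $ A S                 do false $           expand S → F S A
   8  $ A A S F             do false $           expand F → do A S false
   9  $ A A S false S A do  do false $           match do
  10  $ A A S false S A     false $              expand A → λ
  11  $ A A S false S       false $              expand S → λ
  12  $ A A S false         false $              match false
  13  $ A A S               $                    expand S → λ
  14  $ A A                 $                    expand A → λ
  15  $ A                   $                    expand A → λ
Accept reached after 15 steps.

15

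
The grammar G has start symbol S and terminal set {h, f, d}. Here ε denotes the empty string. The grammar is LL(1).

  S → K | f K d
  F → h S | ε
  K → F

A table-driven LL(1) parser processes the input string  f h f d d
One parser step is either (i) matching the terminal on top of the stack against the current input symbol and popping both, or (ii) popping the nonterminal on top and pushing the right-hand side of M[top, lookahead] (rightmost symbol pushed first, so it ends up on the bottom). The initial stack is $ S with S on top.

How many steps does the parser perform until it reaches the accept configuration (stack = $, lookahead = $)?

11

step 1: stack=$ S  input=f h f d d $  — expand S → f K d
step 2: stack=$ d K f  input=f h f d d $  — match f
step 3: stack=$ d K  input=h f d d $  — expand K → F
step 4: stack=$ d F  input=h f d d $  — expand F → h S
step 5: stack=$ d S h  input=h f d d $  — match h
step 6: stack=$ d S  input=f d d $  — expand S → f K d
step 7: stack=$ d d K f  input=f d d $  — match f
step 8: stack=$ d d K  input=d d $  — expand K → F
step 9: stack=$ d d F  input=d d $  — expand F → ε
step 10: stack=$ d d  input=d d $  — match d
step 11: stack=$ d  input=d $  — match d
Accept reached after 11 steps.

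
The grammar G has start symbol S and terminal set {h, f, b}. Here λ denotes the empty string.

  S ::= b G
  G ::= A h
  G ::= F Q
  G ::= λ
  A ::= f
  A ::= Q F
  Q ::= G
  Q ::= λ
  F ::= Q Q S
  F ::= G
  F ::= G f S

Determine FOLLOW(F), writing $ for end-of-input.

FIRST(S): from S::=b G we get {b}. So FIRST(S) = {b}.
FIRST(G): from G::=A h we get {b, f, h}; from G::=F Q we get {λ, b, f, h}; from G::=λ we get {λ}. So FIRST(G) = {λ, b, f, h}.
FIRST(Q): from Q::=G we get {λ, b, f, h}; from Q::=λ we get {λ}. So FIRST(Q) = {λ, b, f, h}.
FIRST(F): from F::=Q Q S we get {b, f, h}; from F::=G we get {λ, b, f, h}; from F::=G f S we get {b, f, h}. So FIRST(F) = {λ, b, f, h}.
FIRST(A): from A::=f we get {f}; from A::=Q F we get {λ, b, f, h}. So FIRST(A) = {λ, b, f, h}.
FOLLOW(S) includes $ since S is the start symbol.
FOLLOW(A): in G::=A h, A is followed by h with FIRST {h}. Thus FOLLOW(A) = {h}.
FOLLOW(S): in F::=Q Q S, the suffix after S is empty, so FOLLOW(S) ⊇ FOLLOW(F) = {$, b, f, h}; in F::=G f S, the suffix after S is empty, so FOLLOW(S) ⊇ FOLLOW(F) = {$, b, f, h}. Thus FOLLOW(S) = {$, b, f, h}.
FOLLOW(G): in S::=b G, the suffix after G is empty, so FOLLOW(G) ⊇ FOLLOW(S) = {$, b, f, h}; in Q::=G, the suffix after G is empty, so FOLLOW(G) ⊇ FOLLOW(Q) = {$, b, f, h}; in F::=G, the suffix after G is empty, so FOLLOW(G) ⊇ FOLLOW(F) = {$, b, f, h}; in F::=G f S, G is followed by f S with FIRST {f}. Thus FOLLOW(G) = {$, b, f, h}.
FOLLOW(Q): in G::=F Q, the suffix after Q is empty, so FOLLOW(Q) ⊇ FOLLOW(G) = {$, b, f, h}; in A::=Q F, Q is followed by F with FIRST {λ, b, f, h}; in A::=Q F, the suffix after Q is nullable, so FOLLOW(Q) ⊇ FOLLOW(A) = {h}; in F::=Q Q S (occurrence 1), Q is followed by Q S with FIRST {b, f, h}; in F::=Q Q S (occurrence 2), Q is followed by S with FIRST {b}. Thus FOLLOW(Q) = {$, b, f, h}.
FOLLOW(F): in G::=F Q, F is followed by Q with FIRST {λ, b, f, h}; in G::=F Q, the suffix after F is nullable, so FOLLOW(F) ⊇ FOLLOW(G) = {$, b, f, h}; in A::=Q F, the suffix after F is empty, so FOLLOW(F) ⊇ FOLLOW(A) = {h}. Thus FOLLOW(F) = {$, b, f, h}.

{$, b, f, h}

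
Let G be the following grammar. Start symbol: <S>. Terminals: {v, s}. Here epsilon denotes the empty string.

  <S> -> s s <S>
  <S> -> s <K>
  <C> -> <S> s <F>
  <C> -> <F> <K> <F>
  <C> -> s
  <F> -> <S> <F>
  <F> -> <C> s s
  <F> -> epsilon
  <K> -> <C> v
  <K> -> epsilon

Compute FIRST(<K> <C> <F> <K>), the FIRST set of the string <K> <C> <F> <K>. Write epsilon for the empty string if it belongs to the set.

FIRST(<S>): from <S>->s s <S> we get {s}; from <S>->s <K> we get {s}. So FIRST(<S>) = {s}.
FIRST(<C>): from <C>-><S> s <F> we get {s}; from <C>-><F> <K> <F> we get {epsilon, s, v}; from <C>->s we get {s}. So FIRST(<C>) = {epsilon, s, v}.
FIRST(<F>): from <F>-><S> <F> we get {s}; from <F>-><C> s s we get {s, v}; from <F>->epsilon we get {epsilon}. So FIRST(<F>) = {epsilon, s, v}.
FIRST(<K>): from <K>-><C> v we get {s, v}; from <K>->epsilon we get {epsilon}. So FIRST(<K>) = {epsilon, s, v}.
FIRST(<K> <C> <F> <K>): take FIRST of each symbol in turn, carrying on past any symbol whose FIRST contains epsilon; result {epsilon, s, v}.

{epsilon, s, v}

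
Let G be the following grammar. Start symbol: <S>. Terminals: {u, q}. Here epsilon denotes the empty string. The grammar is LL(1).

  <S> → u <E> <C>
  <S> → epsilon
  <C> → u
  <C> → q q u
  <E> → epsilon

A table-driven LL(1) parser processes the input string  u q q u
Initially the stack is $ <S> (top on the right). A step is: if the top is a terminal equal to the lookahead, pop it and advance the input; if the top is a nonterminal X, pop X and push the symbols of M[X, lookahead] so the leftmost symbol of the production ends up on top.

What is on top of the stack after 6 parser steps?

     Stack        Input      Action
  1  $ <S>        u q q u $  expand <S> → u <E> <C>
  2  $ <C> <E> u  u q q u $  match u
  3  $ <C> <E>    q q u $    expand <E> → epsilon
  4  $ <C>        q q u $    expand <C> → q q u
  5  $ u q q      q q u $    match q
  6  $ u q        q u $      match q
Stack after step 6: $ u (top = u).

u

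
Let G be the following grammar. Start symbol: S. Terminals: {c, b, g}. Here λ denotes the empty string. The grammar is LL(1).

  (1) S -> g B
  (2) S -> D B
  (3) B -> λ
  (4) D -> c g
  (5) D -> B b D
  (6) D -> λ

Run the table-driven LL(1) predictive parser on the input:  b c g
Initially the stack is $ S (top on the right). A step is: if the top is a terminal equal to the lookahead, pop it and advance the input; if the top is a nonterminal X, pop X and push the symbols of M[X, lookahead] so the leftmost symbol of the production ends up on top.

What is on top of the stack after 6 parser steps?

step 1: stack=$ S  input=b c g $  — expand S -> D B
step 2: stack=$ B D  input=b c g $  — expand D -> B b D
step 3: stack=$ B D b B  input=b c g $  — expand B -> λ
step 4: stack=$ B D b  input=b c g $  — match b
step 5: stack=$ B D  input=c g $  — expand D -> c g
step 6: stack=$ B g c  input=c g $  — match c
Stack after step 6: $ B g (top = g).

g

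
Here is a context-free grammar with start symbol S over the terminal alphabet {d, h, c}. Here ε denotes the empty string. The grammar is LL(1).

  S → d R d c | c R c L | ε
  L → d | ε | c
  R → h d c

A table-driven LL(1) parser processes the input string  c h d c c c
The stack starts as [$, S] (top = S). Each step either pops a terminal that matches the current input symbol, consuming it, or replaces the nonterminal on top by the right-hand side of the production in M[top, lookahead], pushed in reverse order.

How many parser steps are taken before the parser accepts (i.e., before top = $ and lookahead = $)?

     Stack        Input          Action
  1  $ S          c h d c c c $  expand S → c R c L
  2  $ L c R c    c h d c c c $  match c
  3  $ L c R      h d c c c $    expand R → h d c
  4  $ L c c d h  h d c c c $    match h
  5  $ L c c d    d c c c $      match d
  6  $ L c c      c c c $        match c
  7  $ L c        c c $          match c
  8  $ L          c $            expand L → c
  9  $ c          c $            match c
Accept reached after 9 steps.

9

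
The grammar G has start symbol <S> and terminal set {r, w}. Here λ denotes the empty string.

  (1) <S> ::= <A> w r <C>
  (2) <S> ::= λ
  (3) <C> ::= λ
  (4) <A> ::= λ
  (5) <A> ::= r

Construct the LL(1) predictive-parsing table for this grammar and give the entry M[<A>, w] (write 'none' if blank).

FIRST(<C>) = {λ}
FIRST(<A>) = {λ, r}
FIRST(<S>) = {λ, r, w}  (via <A> w r <C>)
FOLLOW(<S>) includes $ since <S> is the start symbol.
FOLLOW(<A>): in <S>::=<A> w r <C>, <A> is followed by w r <C> with FIRST {w}. Thus FOLLOW(<A>) = {w}.
For <A> ::= λ: FIRST(λ) = {λ}, so it goes in M[<A>, t] for t ∈ {}; since λ ∈ FIRST, also for every t ∈ FOLLOW(<A>) = {w}.
For <A> ::= r: FIRST(r) = {r}, so it goes in M[<A>, t] for t ∈ {r}.

<A> ::= λ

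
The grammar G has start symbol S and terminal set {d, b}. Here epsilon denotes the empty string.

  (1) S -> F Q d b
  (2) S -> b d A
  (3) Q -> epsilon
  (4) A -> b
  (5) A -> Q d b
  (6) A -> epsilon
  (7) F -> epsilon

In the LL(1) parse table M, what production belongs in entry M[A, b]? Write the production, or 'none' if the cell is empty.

A -> b

FIRST(Q) = {epsilon}
FIRST(F) = {epsilon}
FIRST(S) = {b, d}  (via F Q d b)
FIRST(A) = {epsilon, b, d}  (via Q d b)
FOLLOW(S) includes $ since S is the start symbol.
FOLLOW(S): S appears on no right-hand side. Thus FOLLOW(S) = {$}.
FOLLOW(A): in S->b d A, the suffix after A is empty, so FOLLOW(A) ⊇ FOLLOW(S) = {$}. Thus FOLLOW(A) = {$}.
For A -> b: FIRST(b) = {b}, so it goes in M[A, t] for t ∈ {b}.
For A -> Q d b: FIRST(Q d b) = {d}, so it goes in M[A, t] for t ∈ {d}.
For A -> epsilon: FIRST(epsilon) = {epsilon}, so it goes in M[A, t] for t ∈ {}; since epsilon ∈ FIRST, also for every t ∈ FOLLOW(A) = {$}.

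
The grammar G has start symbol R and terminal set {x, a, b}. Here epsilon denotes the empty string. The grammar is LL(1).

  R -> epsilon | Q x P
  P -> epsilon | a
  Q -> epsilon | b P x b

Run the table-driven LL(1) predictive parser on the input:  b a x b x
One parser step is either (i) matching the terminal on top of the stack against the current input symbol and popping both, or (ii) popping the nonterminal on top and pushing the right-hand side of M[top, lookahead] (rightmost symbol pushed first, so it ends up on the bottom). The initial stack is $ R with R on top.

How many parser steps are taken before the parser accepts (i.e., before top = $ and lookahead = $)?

     Stack          Input        Action
  1  $ R            b a x b x $  expand R -> Q x P
  2  $ P x Q        b a x b x $  expand Q -> b P x b
  3  $ P x b x P b  b a x b x $  match b
  4  $ P x b x P    a x b x $    expand P -> a
  5  $ P x b x a    a x b x $    match a
  6  $ P x b x      x b x $      match x
  7  $ P x b        b x $        match b
  8  $ P x          x $          match x
  9  $ P            $            expand P -> epsilon
Accept reached after 9 steps.

9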